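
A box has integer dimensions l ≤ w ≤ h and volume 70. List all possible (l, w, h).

Iterate l from 1 to ⌊70^(1/3)⌋. For each l dividing 70, iterate w ≥ l with w dividing 70/l, and set h = 70/(l·w).
Triples found (5): (1×1×70), (1×2×35), (1×5×14), (1×7×10), (2×5×7)

(1×1×70), (1×2×35), (1×5×14), (1×7×10), (2×5×7)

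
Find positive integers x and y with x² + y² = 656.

We need to find integers x, y > 0 such that x² + y² = 656.
Trying x = 16: y² = 656 - 16² = 656 - 256 = 400
y = 20
Check: 16² + 20² = 256 + 400 = 656 ✓

656 = 16² + 20²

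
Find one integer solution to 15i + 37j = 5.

Step 1: Check solvability.
gcd(15, 37) = 1
Since 1 divides 5, solutions exist.

Step 2: Apply extended Euclidean algorithm to find gcd.
We find integers such that 15*x0 + 37*y0 = 1

Step 3: Scale the particular solution.
Multiply by 5/1 = 5:
i = 25, j = -10

Step 4: Verify.
15*(25) + 37*(-10) = 5 = 5 ✓

i = 25, j = -10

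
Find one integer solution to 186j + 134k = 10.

Step 1: Check solvability.
gcd(186, 134) = 2
Since 2 divides 10, solutions exist.

Step 2: Apply extended Euclidean algorithm to find gcd.
We find integers such that 186*x0 + 134*y0 = 2

Step 3: Scale the particular solution.
Multiply by 10/2 = 5:
j = -90, k = 125

Step 4: Verify.
186*(-90) + 134*(125) = 10 = 10 ✓

j = -90, k = 125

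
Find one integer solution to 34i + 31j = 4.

Step 1: Check solvability.
gcd(34, 31) = 1
Since 1 divides 4, solutions exist.

Step 2: Apply extended Euclidean algorithm to find gcd.
We find integers such that 34*x0 + 31*y0 = 1

Step 3: Scale the particular solution.
Multiply by 4/1 = 4:
i = -40, j = 44

Step 4: Verify.
34*(-40) + 31*(44) = 4 = 4 ✓

i = -40, j = 44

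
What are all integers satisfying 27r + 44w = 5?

Step 1: Compute gcd(27, 44) = 1.
Since 1 divides 5, solutions exist.

Step 2: Find a particular solution using extended Euclidean algorithm.
We get r₀ = -65, w₀ = 40.
Check: 27*-65 + 44*40 = 5 = 5 ✓

Step 3: Write the general solution.
r = -65 + (44/1)t = -65 + 44t
w = 40 - (27/1)t = 40 - 27t
for any integer t.

r = -65 + 44t, w = 40 - 27t for integer t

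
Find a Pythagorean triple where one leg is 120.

We need the other leg and hypotenuse such that 120² + x² = c².
Take x = 209, c = 241: 120² + 209² = 14400 + 43681 = 58081 = 241² ✓
Triple: (209, 120, 241)

(209, 120, 241)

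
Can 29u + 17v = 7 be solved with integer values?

Step 1: Compute gcd(29, 17).
gcd(29, 17) = 1

Step 2: Check divisibility.
Does 1 divide 7? 7 = 1 x 7, so yes.

By the theorem on linear Diophantine equations, 29u + 17v = 7 has integer solutions if and only if gcd(29, 17) divides 7. Since 1 | 7, solutions exist.

Yes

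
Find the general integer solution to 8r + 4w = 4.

Step 1: Compute gcd(8, 4) = 4.
Since 4 divides 4, solutions exist.

Step 2: Find a particular solution using extended Euclidean algorithm.
We get r₀ = 0, w₀ = 1.
Check: 8*0 + 4*1 = 4 = 4 ✓

Step 3: Write the general solution.
r = 0 + (4/4)t = 0 + 1t
w = 1 - (8/4)t = 1 - 2t
for any integer t.

r = 0 + 1t, w = 1 - 2t for integer t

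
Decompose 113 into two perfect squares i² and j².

We need to find integers i, j > 0 such that i² + j² = 113.
Trying i = 7: j² = 113 - 7² = 113 - 49 = 64
j = 8
Check: 7² + 8² = 49 + 64 = 113 ✓

113 = 7² + 8²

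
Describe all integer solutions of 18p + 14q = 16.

Step 1: Compute gcd(18, 14) = 2.
Since 2 divides 16, solutions exist.

Step 2: Find a particular solution using extended Euclidean algorithm.
We get p₀ = -24, q₀ = 32.
Check: 18*-24 + 14*32 = 16 = 16 ✓

Step 3: Write the general solution.
p = -24 + (14/2)t = -24 + 7t
q = 32 - (18/2)t = 32 - 9t
for any integer t.

p = -24 + 7t, q = 32 - 9t for integer t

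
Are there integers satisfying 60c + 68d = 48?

Step 1: Compute gcd(60, 68).
gcd(60, 68) = 4

Step 2: Check divisibility.
Does 4 divide 48? 48 = 4 x 12, so yes.

By the theorem on linear Diophantine equations, 60c + 68d = 48 has integer solutions if and only if gcd(60, 68) divides 48. Since 4 | 48, solutions exist.

Yes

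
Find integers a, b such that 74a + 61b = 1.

Step 1: Check solvability.
gcd(74, 61) = 1
Since 1 divides 1, solutions exist.

Step 2: Apply extended Euclidean algorithm to find gcd.
We find integers such that 74*x0 + 61*y0 = 1

Step 3: Scale the particular solution.
Multiply by 1/1 = 1:
a = -14, b = 17

Step 4: Verify.
74*(-14) + 61*(17) = 1 = 1 ✓

a = -14, b = 17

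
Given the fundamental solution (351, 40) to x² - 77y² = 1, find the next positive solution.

Solutions to x² - Dy² = 1 are generated by powers of (x₀ + y₀√D).
The next solution satisfies x₁ + y₁√77 = (x₀ + y₀√77)², giving:
x₁ = x₀² + 77y₀² = 351² + 77·40² = 123201 + 123200 = 246401
y₁ = 2x₀y₀ = 2·351·40 = 28080

Verify: 246401² - 77·28080² = 60713452801 - 60713452800 = 1 ✓

x = 246401, y = 28080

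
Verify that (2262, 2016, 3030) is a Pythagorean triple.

Compute a² + b²:
2262² + 2016² = 5116644 + 4064256 = 9180900
Compute c²:
3030² = 9180900
Since 9180900 = 9180900, it is a Pythagorean triple.

Yes, it is a Pythagorean triple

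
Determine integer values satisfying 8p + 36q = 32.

Step 1: Check solvability.
gcd(8, 36) = 4
Since 4 divides 32, solutions exist.

Step 2: Apply extended Euclidean algorithm to find gcd.
We find integers such that 8*x0 + 36*y0 = 4

Step 3: Scale the particular solution.
Multiply by 32/4 = 8:
p = -32, q = 8

Step 4: Verify.
8*(-32) + 36*(8) = 32 = 32 ✓

p = -32, q = 8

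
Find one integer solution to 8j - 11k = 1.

Step 1: Check solvability.
gcd(8, 11) = 1
Since 1 divides 1, solutions exist.

Step 2: Apply extended Euclidean algorithm to find gcd.
We find integers such that 8*x0 + 11*y0 = 1

Step 3: Scale the particular solution.
Multiply by 1/1 = 1:
j = -4, k = -3

Step 4: Verify.
8*(-4) - 11*(-3) = 1 = 1 ✓

j = -4, k = -3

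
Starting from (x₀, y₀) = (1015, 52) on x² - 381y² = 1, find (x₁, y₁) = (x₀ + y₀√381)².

Solutions to x² - Dy² = 1 are generated by powers of (x₀ + y₀√D).
The next solution satisfies x₁ + y₁√381 = (x₀ + y₀√381)², giving:
x₁ = x₀² + 381y₀² = 1015² + 381·52² = 1030225 + 1030224 = 2060449
y₁ = 2x₀y₀ = 2·1015·52 = 105560

Verify: 2060449² - 381·105560² = 4245450081601 - 4245450081600 = 1 ✓

x = 2060449, y = 105560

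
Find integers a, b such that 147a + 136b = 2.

Step 1: Check solvability.
gcd(147, 136) = 1
Since 1 divides 2, solutions exist.

Step 2: Apply extended Euclidean algorithm to find gcd.
We find integers such that 147*x0 + 136*y0 = 1

Step 3: Scale the particular solution.
Multiply by 2/1 = 2:
a = -74, b = 80

Step 4: Verify.
147*(-74) + 136*(80) = 2 = 2 ✓

a = -74, b = 80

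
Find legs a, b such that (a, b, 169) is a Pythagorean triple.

We need a² + b² = 169² = 28561.
Trying: 119² + 120² = 14161 + 14400 = 28561 ✓

(119, 120, 169)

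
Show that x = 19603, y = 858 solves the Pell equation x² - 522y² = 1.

Compute x² = 19603² = 384277609
Compute 522y² = 522·858² = 522·736164 = 384277608
x² - 522y² = 384277609 - 384277608 = 1
Since this equals 1, (19603, 858) is a solution.

Yes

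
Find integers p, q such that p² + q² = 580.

We need to find integers p, q > 0 such that p² + q² = 580.
Trying p = 2: q² = 580 - 2² = 580 - 4 = 576
q = 24
Check: 2² + 24² = 4 + 576 = 580 ✓

580 = 2² + 24²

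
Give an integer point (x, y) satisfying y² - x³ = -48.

Try small integer x values and check whether x³ - 48 is a perfect square.
x = 28: x³ - 48 = 28³ - 48 = 21952 - 48 = 21904
Is 21904 a perfect square? 148² = 21904 ✓
So (x, y) = (28, -148) is a solution.

x = 28, y = -148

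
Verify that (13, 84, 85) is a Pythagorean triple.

Compute a² + b²:
13² + 84² = 169 + 7056 = 7225
Compute c²:
85² = 7225
Since 7225 = 7225, it is a Pythagorean triple.

Yes, it is a Pythagorean triple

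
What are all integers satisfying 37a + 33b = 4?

Step 1: Compute gcd(37, 33) = 1.
Since 1 divides 4, solutions exist.

Step 2: Find a particular solution using extended Euclidean algorithm.
We get a₀ = -32, b₀ = 36.
Check: 37*-32 + 33*36 = 4 = 4 ✓

Step 3: Write the general solution.
a = -32 + (33/1)t = -32 + 33t
b = 36 - (37/1)t = 36 - 37t
for any integer t.

a = -32 + 33t, b = 36 - 37t for integer t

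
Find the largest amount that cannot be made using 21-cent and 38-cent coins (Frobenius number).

For two coprime denominations a and b, the Frobenius number (largest value not representable as a non-negative combination) is ab - a - b.
Here gcd(21, 38) = 1, so they are coprime.
F(21, 38) = 21·38 - 21 - 38 = 798 - 59 = 739

739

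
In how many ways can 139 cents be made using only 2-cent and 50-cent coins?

We need non-negative integers (x, y) with 2x + 50y = 139.
For each x from 0 to 69, check if (139 - 2x) is a non-negative multiple of 50.
Solutions (x, y): none
Count: 0

0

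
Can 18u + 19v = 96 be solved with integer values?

Step 1: Compute gcd(18, 19).
gcd(18, 19) = 1

Step 2: Check divisibility.
Does 1 divide 96? 96 = 1 x 96, so yes.

By the theorem on linear Diophantine equations, 18u + 19v = 96 has integer solutions if and only if gcd(18, 19) divides 96. Since 1 | 96, solutions exist.

Yes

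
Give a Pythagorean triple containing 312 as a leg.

We need the other leg and hypotenuse such that 312² + x² = c².
Take x = 25, c = 313: 312² + 25² = 97344 + 625 = 97969 = 313² ✓
Triple: (25, 312, 313)

(25, 312, 313)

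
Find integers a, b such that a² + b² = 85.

We need to find integers a, b > 0 such that a² + b² = 85.
Trying a = 2: b² = 85 - 2² = 85 - 4 = 81
b = 9
Check: 2² + 9² = 4 + 81 = 85 ✓

85 = 2² + 9²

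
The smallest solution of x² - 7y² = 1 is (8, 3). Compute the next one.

Solutions to x² - Dy² = 1 are generated by powers of (x₀ + y₀√D).
The next solution satisfies x₁ + y₁√7 = (x₀ + y₀√7)², giving:
x₁ = x₀² + 7y₀² = 8² + 7·3² = 64 + 63 = 127
y₁ = 2x₀y₀ = 2·8·3 = 48

Verify: 127² - 7·48² = 16129 - 16128 = 1 ✓

x = 127, y = 48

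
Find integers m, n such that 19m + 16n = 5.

Step 1: Check solvability.
gcd(19, 16) = 1
Since 1 divides 5, solutions exist.

Step 2: Apply extended Euclidean algorithm to find gcd.
We find integers such that 19*x0 + 16*y0 = 1

Step 3: Scale the particular solution.
Multiply by 5/1 = 5:
m = -25, n = 30

Step 4: Verify.
19*(-25) + 16*(30) = 5 = 5 ✓

m = -25, n = 30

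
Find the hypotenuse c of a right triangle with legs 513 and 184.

c² = a² + b² = 513² + 184² = 263169 + 33856 = 297025
c = sqrt(297025) = 545

545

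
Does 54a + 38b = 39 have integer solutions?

Step 1: Compute gcd(54, 38).
gcd(54, 38) = 2

Step 2: Check divisibility.
Does 2 divide 39? 39 = 2 x 19 + 1, so no.

By the theorem on linear Diophantine equations, 54a + 38b = 39 has integer solutions if and only if gcd(54, 38) divides 39. Since 2 does not divide 39, no solutions exist.

No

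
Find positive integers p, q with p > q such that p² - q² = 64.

Factor: p² - q² = (p+q)(p-q) = 64.
We need two factors of 64 with the same parity.
Use p+q = 32 and p-q = 2 (product 32·2 = 64).
Adding: 2p = 34, so p = 17.
Subtracting: 2q = 30, so q = 15.
Check: 17² - 15² = 289 - 225 = 64 ✓

p = 17, q = 15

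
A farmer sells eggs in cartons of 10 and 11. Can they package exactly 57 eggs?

We need non-negative a, b with 10a + 11b = 57.
gcd(10, 11) = 1 divides 57, but no a in [0, 5] gives non-negative b.

No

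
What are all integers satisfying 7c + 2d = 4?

Step 1: Compute gcd(7, 2) = 1.
Since 1 divides 4, solutions exist.

Step 2: Find a particular solution using extended Euclidean algorithm.
We get c₀ = 4, d₀ = -12.
Check: 7*4 + 2*-12 = 4 = 4 ✓

Step 3: Write the general solution.
c = 4 + (2/1)t = 4 + 2t
d = -12 - (7/1)t = -12 - 7t
for any integer t.

c = 4 + 2t, d = -12 - 7t for integer t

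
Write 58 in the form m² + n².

We need to find integers m, n > 0 such that m² + n² = 58.
Trying m = 3: n² = 58 - 3² = 58 - 9 = 49
n = 7
Check: 3² + 7² = 9 + 49 = 58 ✓

58 = 3² + 7²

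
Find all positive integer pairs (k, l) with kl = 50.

The positive divisors of 50 are: 1, 2, 5, 10, 25, 50.
Each divisor d gives the pair (d, 50/d):
(1, 50), (2, 25), (5, 10), (10, 5), (25, 2), (50, 1)

(1, 50), (2, 25), (5, 10), (10, 5), (25, 2), (50, 1)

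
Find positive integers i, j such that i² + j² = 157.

Search for i with 157 - i² a perfect square.
i = 6: 157 - 6² = 157 - 36 = 121 = 11² ✓
So i = 6, j = 11.

i = 6, j = 11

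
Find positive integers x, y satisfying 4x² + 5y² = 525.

Try small values of x and check whether (525 - 4x²)/5 is a perfect square.
x = 10: 4·10² = 400, so 5y² = 525 - 400 = 125, giving y² = 25, y = 5.
Check: 4·10² + 5·5² = 400 + 125 = 525 ✓

x = 10, y = 5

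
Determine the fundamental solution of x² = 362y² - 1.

We need x² = 362y² - 1. Try successive y:
y = 1: x² = 362·1² - 1 = 361 = 19² ✓
Check: 19² - 362·1² = 361 - 362 = -1 ✓

x = 19, y = 1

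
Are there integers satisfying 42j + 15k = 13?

Step 1: Compute gcd(42, 15).
gcd(42, 15) = 3

Step 2: Check divisibility.
Does 3 divide 13? 13 = 3 x 4 + 1, so no.

By the theorem on linear Diophantine equations, 42j + 15k = 13 has integer solutions if and only if gcd(42, 15) divides 13. Since 3 does not divide 13, no solutions exist.

No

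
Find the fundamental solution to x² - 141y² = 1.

We seek the smallest positive integers (x, y) with x² - 141y² = 1, i.e., x² = 141y² + 1.
Try successive y values:
y = 1: x² = 141·1² + 1 = 142, not a perfect square
y = 2: x² = 141·2² + 1 = 565, not a perfect square
y = 3: x² = 141·3² + 1 = 1270, not a perfect square
... continuing the search (or via continued fractions) ...
y = 8: x² = 141·8² + 1 = 9025, x = 95 ✓

Verify: 95² - 141·8² = 9025 - 9024 = 1 ✓

x = 95, y = 8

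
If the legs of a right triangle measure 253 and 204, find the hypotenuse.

c² = a² + b² = 253² + 204² = 64009 + 41616 = 105625
c = 325

325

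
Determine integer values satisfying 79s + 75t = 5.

Step 1: Check solvability.
gcd(79, 75) = 1
Since 1 divides 5, solutions exist.

Step 2: Apply extended Euclidean algorithm to find gcd.
We find integers such that 79*x0 + 75*y0 = 1

Step 3: Scale the particular solution.
Multiply by 5/1 = 5:
s = 95, t = -100

Step 4: Verify.
79*(95) + 75*(-100) = 5 = 5 ✓

s = 95, t = -100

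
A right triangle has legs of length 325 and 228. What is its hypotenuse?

c² = a² + b² = 325² + 228² = 105625 + 51984 = 157609
c = 397

397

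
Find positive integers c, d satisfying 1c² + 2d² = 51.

Try small values of c and check whether (51 - 1c²)/2 is a perfect square.
c = 1: 1·1² = 1, so 2d² = 51 - 1 = 50, giving d² = 25, d = 5.
Check: 1·1² + 2·5² = 1 + 50 = 51 ✓

c = 1, d = 5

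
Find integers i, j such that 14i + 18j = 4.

Step 1: Check solvability.
gcd(14, 18) = 2
Since 2 divides 4, solutions exist.

Step 2: Apply extended Euclidean algorithm to find gcd.
We find integers such that 14*x0 + 18*y0 = 2

Step 3: Scale the particular solution.
Multiply by 4/2 = 2:
i = 8, j = -6

Step 4: Verify.
14*(8) + 18*(-6) = 4 = 4 ✓

i = 8, j = -6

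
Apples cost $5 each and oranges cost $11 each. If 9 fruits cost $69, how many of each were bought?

Let a = apples, o = oranges.
a + o = 9
5a + 11o = 69
Substitute o = 9 - a:
5a + 11(9 - a) = 69
(5 - 11)a = 69 - 99
-6a = -30
a = 5, o = 9 - 5 = 4

Apples: 5, Oranges: 4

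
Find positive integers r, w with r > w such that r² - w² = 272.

Factor: r² - w² = (r+w)(r-w) = 272.
We need two factors of 272 with the same parity.
Use r+w = 136 and r-w = 2 (product 136·2 = 272).
Adding: 2r = 138, so r = 69.
Subtracting: 2w = 134, so w = 67.
Check: 69² - 67² = 4761 - 4489 = 272 ✓

r = 69, w = 67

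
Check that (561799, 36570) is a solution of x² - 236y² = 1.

Compute x² = 561799² = 315618116401
Compute 236y² = 236·36570² = 236·1337364900 = 315618116400
x² - 236y² = 315618116401 - 315618116400 = 1
Since this equals 1, (561799, 36570) is a solution.

Yes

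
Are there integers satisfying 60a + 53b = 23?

Step 1: Compute gcd(60, 53).
gcd(60, 53) = 1

Step 2: Check divisibility.
Does 1 divide 23? 23 = 1 x 23, so yes.

By the theorem on linear Diophantine equations, 60a + 53b = 23 has integer solutions if and only if gcd(60, 53) divides 23. Since 1 | 23, solutions exist.

Yes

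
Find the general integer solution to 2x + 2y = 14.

Step 1: Compute gcd(2, 2) = 2.
Since 2 divides 14, solutions exist.

Step 2: Find a particular solution using extended Euclidean algorithm.
We get x₀ = 0, y₀ = 7.
Check: 2*0 + 2*7 = 14 = 14 ✓

Step 3: Write the general solution.
x = 0 + (2/2)t = 0 + 1t
y = 7 - (2/2)t = 7 - 1t
for any integer t.

x = 0 + 1t, y = 7 - 1t for integer t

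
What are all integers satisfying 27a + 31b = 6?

Step 1: Compute gcd(27, 31) = 1.
Since 1 divides 6, solutions exist.

Step 2: Find a particular solution using extended Euclidean algorithm.
We get a₀ = -48, b₀ = 42.
Check: 27*-48 + 31*42 = 6 = 6 ✓

Step 3: Write the general solution.
a = -48 + (31/1)t = -48 + 31t
b = 42 - (27/1)t = 42 - 27t
for any integer t.

a = -48 + 31t, b = 42 - 27t for integer t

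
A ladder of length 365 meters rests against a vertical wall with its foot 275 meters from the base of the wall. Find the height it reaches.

The ladder, wall, and ground form a right triangle with hypotenuse 365 and one leg 275.
By the Pythagorean theorem: h² = 365² - 275² = 133225 - 75625 = 57600
h = √57600 = 240 meters

240 meters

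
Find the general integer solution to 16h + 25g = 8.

Step 1: Compute gcd(16, 25) = 1.
Since 1 divides 8, solutions exist.

Step 2: Find a particular solution using extended Euclidean algorithm.
We get h₀ = 88, g₀ = -56.
Check: 16*88 + 25*-56 = 8 = 8 ✓

Step 3: Write the general solution.
h = 88 + (25/1)t = 88 + 25t
g = -56 - (16/1)t = -56 - 16t
for any integer t.

h = 88 + 25t, g = -56 - 16t for integer t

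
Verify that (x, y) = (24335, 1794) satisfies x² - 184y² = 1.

Compute x² = 24335² = 592192225
Compute 184y² = 184·1794² = 184·3218436 = 592192224
x² - 184y² = 592192225 - 592192224 = 1
Since this equals 1, (24335, 1794) is a solution.

Yes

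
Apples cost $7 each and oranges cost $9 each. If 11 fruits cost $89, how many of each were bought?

Let a = apples, o = oranges.
a + o = 11
7a + 9o = 89
Substitute o = 11 - a:
7a + 9(11 - a) = 89
(7 - 9)a = 89 - 99
-2a = -10
a = 5, o = 11 - 5 = 6

Apples: 5, Oranges: 6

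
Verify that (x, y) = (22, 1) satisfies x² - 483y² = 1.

Compute x² = 22² = 484
Compute 483y² = 483·1² = 483·1 = 483
x² - 483y² = 484 - 483 = 1
Since this equals 1, (22, 1) is a solution.

Yes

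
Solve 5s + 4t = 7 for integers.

Step 1: Check solvability.
gcd(5, 4) = 1
Since 1 divides 7, solutions exist.

Step 2: Apply extended Euclidean algorithm to find gcd.
We find integers such that 5*x0 + 4*y0 = 1

Step 3: Scale the particular solution.
Multiply by 7/1 = 7:
s = 7, t = -7

Step 4: Verify.
5*(7) + 4*(-7) = 7 = 7 ✓

s = 7, t = -7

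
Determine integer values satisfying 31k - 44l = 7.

Step 1: Check solvability.
gcd(31, 44) = 1
Since 1 divides 7, solutions exist.

Step 2: Apply extended Euclidean algorithm to find gcd.
We find integers such that 31*x0 + 44*y0 = 1

Step 3: Scale the particular solution.
Multiply by 7/1 = 7:
k = -119, l = -84

Step 4: Verify.
31*(-119) - 44*(-84) = 7 = 7 ✓

k = -119, l = -84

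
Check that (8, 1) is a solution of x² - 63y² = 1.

Compute x² = 8² = 64
Compute 63y² = 63·1² = 63·1 = 63
x² - 63y² = 64 - 63 = 1
Since this equals 1, (8, 1) is a solution.

Yes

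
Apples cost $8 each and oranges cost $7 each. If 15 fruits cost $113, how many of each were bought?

Let a = apples, o = oranges.
a + o = 15
8a + 7o = 113
Substitute o = 15 - a:
8a + 7(15 - a) = 113
(8 - 7)a = 113 - 105
1a = 8
a = 8, o = 15 - 8 = 7

Apples: 8, Oranges: 7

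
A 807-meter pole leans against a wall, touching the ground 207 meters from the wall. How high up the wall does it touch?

The ladder, wall, and ground form a right triangle with hypotenuse 807 and one leg 207.
By the Pythagorean theorem: h² = 807² - 207² = 651249 - 42849 = 608400
h = √608400 = 780 meters

780 meters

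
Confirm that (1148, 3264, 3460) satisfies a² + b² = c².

Compute a² + b² = 1148² + 3264² = 1317904 + 10653696 = 11971600
Compute c² = 3460² = 11971600
Since 11971600 = 11971600, confirmed.

Yes, it is a Pythagorean triple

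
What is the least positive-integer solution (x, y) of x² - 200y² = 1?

We seek the smallest positive integers (x, y) with x² - 200y² = 1, i.e., x² = 200y² + 1.
Try successive y values:
y = 1: x² = 200·1² + 1 = 201, not a perfect square
y = 2: x² = 200·2² + 1 = 801, not a perfect square
y = 3: x² = 200·3² + 1 = 1801, not a perfect square
... continuing the search (or via continued fractions) ...
y = 7: x² = 200·7² + 1 = 9801, x = 99 ✓

Verify: 99² - 200·7² = 9801 - 9800 = 1 ✓

x = 99, y = 7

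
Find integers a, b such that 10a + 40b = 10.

Step 1: Check solvability.
gcd(10, 40) = 10
Since 10 divides 10, solutions exist.

Step 2: Apply extended Euclidean algorithm to find gcd.
We find integers such that 10*x0 + 40*y0 = 10

Step 3: Scale the particular solution.
Multiply by 10/10 = 1:
a = 1, b = 0

Step 4: Verify.
10*(1) + 40*(0) = 10 = 10 ✓

a = 1, b = 0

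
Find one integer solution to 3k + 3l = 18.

Step 1: Check solvability.
gcd(3, 3) = 3
Since 3 divides 18, solutions exist.

Step 2: Apply extended Euclidean algorithm to find gcd.
We find integers such that 3*x0 + 3*y0 = 3

Step 3: Scale the particular solution.
Multiply by 18/3 = 6:
k = 0, l = 6

Step 4: Verify.
3*(0) + 3*(6) = 18 = 18 ✓

k = 0, l = 6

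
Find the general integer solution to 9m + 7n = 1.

Step 1: Compute gcd(9, 7) = 1.
Since 1 divides 1, solutions exist.

Step 2: Find a particular solution using extended Euclidean algorithm.
We get m₀ = -3, n₀ = 4.
Check: 9*-3 + 7*4 = 1 = 1 ✓

Step 3: Write the general solution.
m = -3 + (7/1)t = -3 + 7t
n = 4 - (9/1)t = 4 - 9t
for any integer t.

m = -3 + 7t, n = 4 - 9t for integer t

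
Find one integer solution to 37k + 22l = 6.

Step 1: Check solvability.
gcd(37, 22) = 1
Since 1 divides 6, solutions exist.

Step 2: Apply extended Euclidean algorithm to find gcd.
We find integers such that 37*x0 + 22*y0 = 1

Step 3: Scale the particular solution.
Multiply by 6/1 = 6:
k = 18, l = -30

Step 4: Verify.
37*(18) + 22*(-30) = 6 = 6 ✓

k = 18, l = -30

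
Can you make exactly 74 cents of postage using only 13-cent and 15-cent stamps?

We need non-negative x, y with 13x + 15y = 74.
gcd(13, 15) = 1 divides 74, so integer solutions exist, but checking x = 0..5 shows none with y ≥ 0.
So 74 cannot be made with non-negative stamp counts.

No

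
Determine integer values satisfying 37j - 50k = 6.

Step 1: Check solvability.
gcd(37, 50) = 1
Since 1 divides 6, solutions exist.

Step 2: Apply extended Euclidean algorithm to find gcd.
We find integers such that 37*x0 + 50*y0 = 1

Step 3: Scale the particular solution.
Multiply by 6/1 = 6:
j = 138, k = 102

Step 4: Verify.
37*(138) - 50*(102) = 6 = 6 ✓

j = 138, k = 102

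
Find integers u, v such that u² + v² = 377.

We need to find integers u, v > 0 such that u² + v² = 377.
Trying u = 4: v² = 377 - 4² = 377 - 16 = 361
v = 19
Check: 4² + 19² = 16 + 361 = 377 ✓

377 = 4² + 19²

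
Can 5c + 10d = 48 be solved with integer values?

Step 1: Compute gcd(5, 10).
gcd(5, 10) = 5

Step 2: Check divisibility.
Does 5 divide 48? 48 = 5 x 9 + 3, so no.

By the theorem on linear Diophantine equations, 5c + 10d = 48 has integer solutions if and only if gcd(5, 10) divides 48. Since 5 does not divide 48, no solutions exist.

No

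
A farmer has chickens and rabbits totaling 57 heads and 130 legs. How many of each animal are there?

Let c = chickens, r = rabbits.
Heads: c + r = 57
Legs: 2c + 4r = 130
From the first equation, c = 57 - r. Substitute:
2(57 - r) + 4r = 130
114 + 2r = 130
r = (130 - 114)/2 = 8
c = 57 - 8 = 49

Chickens: 49, Rabbits: 8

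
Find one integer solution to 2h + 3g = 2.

Step 1: Check solvability.
gcd(2, 3) = 1
Since 1 divides 2, solutions exist.

Step 2: Apply extended Euclidean algorithm to find gcd.
We find integers such that 2*x0 + 3*y0 = 1

Step 3: Scale the particular solution.
Multiply by 2/1 = 2:
h = -2, g = 2

Step 4: Verify.
2*(-2) + 3*(2) = 2 = 2 ✓

h = -2, g = 2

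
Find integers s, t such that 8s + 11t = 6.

Step 1: Check solvability.
gcd(8, 11) = 1
Since 1 divides 6, solutions exist.

Step 2: Apply extended Euclidean algorithm to find gcd.
We find integers such that 8*x0 + 11*y0 = 1

Step 3: Scale the particular solution.
Multiply by 6/1 = 6:
s = -24, t = 18

Step 4: Verify.
8*(-24) + 11*(18) = 6 = 6 ✓

s = -24, t = 18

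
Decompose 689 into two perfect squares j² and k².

We need to find integers j, k > 0 such that j² + k² = 689.
Trying j = 8: k² = 689 - 8² = 689 - 64 = 625
k = 25
Check: 8² + 25² = 64 + 625 = 689 ✓

689 = 8² + 25²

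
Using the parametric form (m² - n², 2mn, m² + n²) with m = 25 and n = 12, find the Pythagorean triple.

a = m² - n² = 25² - 12² = 625 - 144 = 481
b = 2mn = 2·25·12 = 600
c = m² + n² = 625 + 144 = 769
Verify: 481² + 600² = 231361 + 360000 = 591361 = 769² ✓

(481, 600, 769)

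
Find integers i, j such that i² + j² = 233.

We need to find integers i, j > 0 such that i² + j² = 233.
Trying i = 8: j² = 233 - 8² = 233 - 64 = 169
j = 13
Check: 8² + 13² = 64 + 169 = 233 ✓

233 = 8² + 13²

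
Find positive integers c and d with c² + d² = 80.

We need to find integers c, d > 0 such that c² + d² = 80.
Trying c = 4: d² = 80 - 4² = 80 - 16 = 64
d = 8
Check: 4² + 8² = 16 + 64 = 80 ✓

80 = 4² + 8²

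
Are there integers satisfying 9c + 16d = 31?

Step 1: Compute gcd(9, 16).
gcd(9, 16) = 1

Step 2: Check divisibility.
Does 1 divide 31? 31 = 1 x 31, so yes.

By the theorem on linear Diophantine equations, 9c + 16d = 31 has integer solutions if and only if gcd(9, 16) divides 31. Since 1 | 31, solutions exist.

Yes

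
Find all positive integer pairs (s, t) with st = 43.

The positive divisors of 43 are: 1, 43.
Each divisor d gives the pair (d, 43/d):
(1, 43), (43, 1)

(1, 43), (43, 1)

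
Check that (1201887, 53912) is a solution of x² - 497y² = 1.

Compute x² = 1201887² = 1444532360769
Compute 497y² = 497·53912² = 497·2906503744 = 1444532360768
x² - 497y² = 1444532360769 - 1444532360768 = 1
Since this equals 1, (1201887, 53912) is a solution.

Yes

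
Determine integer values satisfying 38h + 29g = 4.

Step 1: Check solvability.
gcd(38, 29) = 1
Since 1 divides 4, solutions exist.

Step 2: Apply extended Euclidean algorithm to find gcd.
We find integers such that 38*x0 + 29*y0 = 1

Step 3: Scale the particular solution.
Multiply by 4/1 = 4:
h = 52, g = -68

Step 4: Verify.
38*(52) + 29*(-68) = 4 = 4 ✓

h = 52, g = -68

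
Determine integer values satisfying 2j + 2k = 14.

Step 1: Check solvability.
gcd(2, 2) = 2
Since 2 divides 14, solutions exist.

Step 2: Apply extended Euclidean algorithm to find gcd.
We find integers such that 2*x0 + 2*y0 = 2

Step 3: Scale the particular solution.
Multiply by 14/2 = 7:
j = 0, k = 7

Step 4: Verify.
2*(0) + 2*(7) = 14 = 14 ✓

j = 0, k = 7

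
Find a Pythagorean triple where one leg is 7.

We need the other leg and hypotenuse such that 7² + x² = c².
Take x = 24, c = 25: 7² + 24² = 49 + 576 = 625 = 25² ✓
Triple: (7, 24, 25)

(7, 24, 25)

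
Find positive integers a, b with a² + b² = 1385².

We need a² + b² = 1385² = 1918225.
Trying: 575² + 1260² = 330625 + 1587600 = 1918225 ✓

(575, 1260, 1385)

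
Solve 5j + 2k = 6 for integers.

Step 1: Check solvability.
gcd(5, 2) = 1
Since 1 divides 6, solutions exist.

Step 2: Apply extended Euclidean algorithm to find gcd.
We find integers such that 5*x0 + 2*y0 = 1

Step 3: Scale the particular solution.
Multiply by 6/1 = 6:
j = 6, k = -12

Step 4: Verify.
5*(6) + 2*(-12) = 6 = 6 ✓

j = 6, k = -12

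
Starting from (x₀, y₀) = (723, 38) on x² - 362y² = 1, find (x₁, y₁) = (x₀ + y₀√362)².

Solutions to x² - Dy² = 1 are generated by powers of (x₀ + y₀√D).
The next solution satisfies x₁ + y₁√362 = (x₀ + y₀√362)², giving:
x₁ = x₀² + 362y₀² = 723² + 362·38² = 522729 + 522728 = 1045457
y₁ = 2x₀y₀ = 2·723·38 = 54948

Verify: 1045457² - 362·54948² = 1092980338849 - 1092980338848 = 1 ✓

x = 1045457, y = 54948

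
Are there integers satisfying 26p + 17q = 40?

Step 1: Compute gcd(26, 17).
gcd(26, 17) = 1

Step 2: Check divisibility.
Does 1 divide 40? 40 = 1 x 40, so yes.

By the theorem on linear Diophantine equations, 26p + 17q = 40 has integer solutions if and only if gcd(26, 17) divides 40. Since 1 | 40, solutions exist.

Yes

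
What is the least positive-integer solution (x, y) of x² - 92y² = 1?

We seek the smallest positive integers (x, y) with x² - 92y² = 1, i.e., x² = 92y² + 1.
Try successive y values:
y = 1: x² = 92·1² + 1 = 93, not a perfect square
y = 2: x² = 92·2² + 1 = 369, not a perfect square
y = 3: x² = 92·3² + 1 = 829, not a perfect square
... continuing the search (or via continued fractions) ...
y = 120: x² = 92·120² + 1 = 1324801, x = 1151 ✓

Verify: 1151² - 92·120² = 1324801 - 1324800 = 1 ✓

x = 1151, y = 120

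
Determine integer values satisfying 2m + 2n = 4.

Step 1: Check solvability.
gcd(2, 2) = 2
Since 2 divides 4, solutions exist.

Step 2: Apply extended Euclidean algorithm to find gcd.
We find integers such that 2*x0 + 2*y0 = 2

Step 3: Scale the particular solution.
Multiply by 4/2 = 2:
m = 0, n = 2

Step 4: Verify.
2*(0) + 2*(2) = 4 = 4 ✓

m = 0, n = 2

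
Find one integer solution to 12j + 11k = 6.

Step 1: Check solvability.
gcd(12, 11) = 1
Since 1 divides 6, solutions exist.

Step 2: Apply extended Euclidean algorithm to find gcd.
We find integers such that 12*x0 + 11*y0 = 1

Step 3: Scale the particular solution.
Multiply by 6/1 = 6:
j = 6, k = -6

Step 4: Verify.
12*(6) + 11*(-6) = 6 = 6 ✓

j = 6, k = -6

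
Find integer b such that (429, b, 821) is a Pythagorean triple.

b² = c² - a² = 821² - 429² = 674041 - 184041 = 490000
b = sqrt(490000) = 700

700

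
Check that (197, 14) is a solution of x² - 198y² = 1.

Compute x² = 197² = 38809
Compute 198y² = 198·14² = 198·196 = 38808
x² - 198y² = 38809 - 38808 = 1
Since this equals 1, (197, 14) is a solution.

Yes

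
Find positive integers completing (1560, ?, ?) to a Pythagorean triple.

We need the other leg and hypotenuse such that 1560² + x² = c².
Take x = 1728, c = 2328: 1560² + 1728² = 2433600 + 2985984 = 5419584 = 2328² ✓
Triple: (1560, 1728, 2328)

(1560, 1728, 2328)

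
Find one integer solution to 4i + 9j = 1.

Step 1: Check solvability.
gcd(4, 9) = 1
Since 1 divides 1, solutions exist.

Step 2: Apply extended Euclidean algorithm to find gcd.
We find integers such that 4*x0 + 9*y0 = 1

Step 3: Scale the particular solution.
Multiply by 1/1 = 1:
i = -2, j = 1

Step 4: Verify.
4*(-2) + 9*(1) = 1 = 1 ✓

i = -2, j = 1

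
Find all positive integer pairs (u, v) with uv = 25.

The positive divisors of 25 are: 1, 5, 25.
Each divisor d gives the pair (d, 25/d):
(1, 25), (5, 5), (25, 1)

(1, 25), (5, 5), (25, 1)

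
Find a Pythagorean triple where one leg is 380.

We need the other leg and hypotenuse such that 380² + x² = c².
Take x = 261, c = 461: 380² + 261² = 144400 + 68121 = 212521 = 461² ✓
Triple: (261, 380, 461)

(261, 380, 461)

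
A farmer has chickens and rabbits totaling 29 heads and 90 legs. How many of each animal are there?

Let c = chickens, r = rabbits.
Heads: c + r = 29
Legs: 2c + 4r = 90
From the first equation, c = 29 - r. Substitute:
2(29 - r) + 4r = 90
58 + 2r = 90
r = (90 - 58)/2 = 16
c = 29 - 16 = 13

Chickens: 13, Rabbits: 16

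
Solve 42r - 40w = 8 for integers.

Step 1: Check solvability.
gcd(42, 40) = 2
Since 2 divides 8, solutions exist.

Step 2: Apply extended Euclidean algorithm to find gcd.
We find integers such that 42*x0 + 40*y0 = 2

Step 3: Scale the particular solution.
Multiply by 8/2 = 4:
r = 4, w = 4

Step 4: Verify.
42*(4) - 40*(4) = 8 = 8 ✓

r = 4, w = 4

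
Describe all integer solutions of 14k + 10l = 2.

Step 1: Compute gcd(14, 10) = 2.
Since 2 divides 2, solutions exist.

Step 2: Find a particular solution using extended Euclidean algorithm.
We get k₀ = -2, l₀ = 3.
Check: 14*-2 + 10*3 = 2 = 2 ✓

Step 3: Write the general solution.
k = -2 + (10/2)t = -2 + 5t
l = 3 - (14/2)t = 3 - 7t
for any integer t.

k = -2 + 5t, l = 3 - 7t for integer t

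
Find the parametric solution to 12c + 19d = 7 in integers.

Step 1: Compute gcd(12, 19) = 1.
Since 1 divides 7, solutions exist.

Step 2: Find a particular solution using extended Euclidean algorithm.
We get c₀ = 56, d₀ = -35.
Check: 12*56 + 19*-35 = 7 = 7 ✓

Step 3: Write the general solution.
c = 56 + (19/1)t = 56 + 19t
d = -35 - (12/1)t = -35 - 12t
for any integer t.

c = 56 + 19t, d = -35 - 12t for integer t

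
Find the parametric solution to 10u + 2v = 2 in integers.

Step 1: Compute gcd(10, 2) = 2.
Since 2 divides 2, solutions exist.

Step 2: Find a particular solution using extended Euclidean algorithm.
We get u₀ = 0, v₀ = 1.
Check: 10*0 + 2*1 = 2 = 2 ✓

Step 3: Write the general solution.
u = 0 + (2/2)t = 0 + 1t
v = 1 - (10/2)t = 1 - 5t
for any integer t.

u = 0 + 1t, v = 1 - 5t for integer t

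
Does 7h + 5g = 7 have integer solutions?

Step 1: Compute gcd(7, 5).
gcd(7, 5) = 1

Step 2: Check divisibility.
Does 1 divide 7? 7 = 1 x 7, so yes.

By the theorem on linear Diophantine equations, 7h + 5g = 7 has integer solutions if and only if gcd(7, 5) divides 7. Since 1 | 7, solutions exist.

Yes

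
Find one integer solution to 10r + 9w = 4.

Step 1: Check solvability.
gcd(10, 9) = 1
Since 1 divides 4, solutions exist.

Step 2: Apply extended Euclidean algorithm to find gcd.
We find integers such that 10*x0 + 9*y0 = 1

Step 3: Scale the particular solution.
Multiply by 4/1 = 4:
r = 4, w = -4

Step 4: Verify.
10*(4) + 9*(-4) = 4 = 4 ✓

r = 4, w = -4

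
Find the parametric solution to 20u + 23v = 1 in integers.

Step 1: Compute gcd(20, 23) = 1.
Since 1 divides 1, solutions exist.

Step 2: Find a particular solution using extended Euclidean algorithm.
We get u₀ = -8, v₀ = 7.
Check: 20*-8 + 23*7 = 1 = 1 ✓

Step 3: Write the general solution.
u = -8 + (23/1)t = -8 + 23t
v = 7 - (20/1)t = 7 - 20t
for any integer t.

u = -8 + 23t, v = 7 - 20t for integer t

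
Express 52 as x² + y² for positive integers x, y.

We need to find integers x, y > 0 such that x² + y² = 52.
Trying x = 4: y² = 52 - 4² = 52 - 16 = 36
y = 6
Check: 4² + 6² = 16 + 36 = 52 ✓

52 = 4² + 6²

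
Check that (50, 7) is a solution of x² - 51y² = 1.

Compute x² = 50² = 2500
Compute 51y² = 51·7² = 51·49 = 2499
x² - 51y² = 2500 - 2499 = 1
Since this equals 1, (50, 7) is a solution.

Yes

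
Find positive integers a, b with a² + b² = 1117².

We need a² + b² = 1117² = 1247689.
Trying: 235² + 1092² = 55225 + 1192464 = 1247689 ✓

(235, 1092, 1117)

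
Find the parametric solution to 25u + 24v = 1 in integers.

Step 1: Compute gcd(25, 24) = 1.
Since 1 divides 1, solutions exist.

Step 2: Find a particular solution using extended Euclidean algorithm.
We get u₀ = 1, v₀ = -1.
Check: 25*1 + 24*-1 = 1 = 1 ✓

Step 3: Write the general solution.
u = 1 + (24/1)t = 1 + 24t
v = -1 - (25/1)t = -1 - 25t
for any integer t.

u = 1 + 24t, v = -1 - 25t for integer t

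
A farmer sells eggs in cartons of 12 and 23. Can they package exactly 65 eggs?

We need non-negative a, b with 12a + 23b = 65.
gcd(12, 23) = 1 divides 65, but no a in [0, 5] gives non-negative b.

No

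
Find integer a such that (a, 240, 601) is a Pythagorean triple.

a² = c² - b² = 601² - 240² = 361201 - 57600 = 303601
a = sqrt(303601) = 551

551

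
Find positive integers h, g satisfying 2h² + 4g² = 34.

Try small values of h and check whether (34 - 2h²)/4 is a perfect square.
h = 3: 2·3² = 18, so 4g² = 34 - 18 = 16, giving g² = 4, g = 2.
Check: 2·3² + 4·2² = 18 + 16 = 34 ✓

h = 3, g = 2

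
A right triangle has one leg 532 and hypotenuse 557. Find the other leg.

a² = c² - b² = 310249 - 283024 = 27225
a = 165

165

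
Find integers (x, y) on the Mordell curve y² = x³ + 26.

Try small integer x values and check whether x³ + 26 is a perfect square.
x = -1: x³ + 26 = -1³ + 26 = -1 + 26 = 25
Is 25 a perfect square? 5² = 25 ✓
So (x, y) = (-1, -5) is a solution.

x = -1, y = -5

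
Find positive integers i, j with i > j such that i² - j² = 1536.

Factor: i² - j² = (i+j)(i-j) = 1536.
We need two factors of 1536 with the same parity.
Use i+j = 768 and i-j = 2 (product 768·2 = 1536).
Adding: 2i = 770, so i = 385.
Subtracting: 2j = 766, so j = 383.
Check: 385² - 383² = 148225 - 146689 = 1536 ✓

i = 385, j = 383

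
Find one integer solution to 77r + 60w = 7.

Step 1: Check solvability.
gcd(77, 60) = 1
Since 1 divides 7, solutions exist.

Step 2: Apply extended Euclidean algorithm to find gcd.
We find integers such that 77*x0 + 60*y0 = 1

Step 3: Scale the particular solution.
Multiply by 7/1 = 7:
r = -49, w = 63

Step 4: Verify.
77*(-49) + 60*(63) = 7 = 7 ✓

r = -49, w = 63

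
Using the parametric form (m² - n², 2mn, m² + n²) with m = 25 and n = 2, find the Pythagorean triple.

a = m² - n² = 625 - 4 = 621
b = 2mn = 2·25·2 = 100
c = m² + n² = 625 + 4 = 629
Verify: 621² + 100² = 385641 + 10000 = 395641 = 629² ✓

(621, 100, 629)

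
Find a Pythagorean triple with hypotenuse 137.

We need a² + b² = 137² = 18769.
Trying: 105² + 88² = 11025 + 7744 = 18769 ✓

(105, 88, 137)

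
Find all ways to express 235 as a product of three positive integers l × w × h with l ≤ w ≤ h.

Iterate l from 1 to ⌊235^(1/3)⌋. For each l dividing 235, iterate w ≥ l with w dividing 235/l, and set h = 235/(l·w).
Triples found (2): (1×1×235), (1×5×47)

(1×1×235), (1×5×47)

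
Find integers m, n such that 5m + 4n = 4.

Step 1: Check solvability.
gcd(5, 4) = 1
Since 1 divides 4, solutions exist.

Step 2: Apply extended Euclidean algorithm to find gcd.
We find integers such that 5*x0 + 4*y0 = 1

Step 3: Scale the particular solution.
Multiply by 4/1 = 4:
m = 4, n = -4

Step 4: Verify.
5*(4) + 4*(-4) = 4 = 4 ✓

m = 4, n = -4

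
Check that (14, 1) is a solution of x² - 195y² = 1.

Compute x² = 14² = 196
Compute 195y² = 195·1² = 195·1 = 195
x² - 195y² = 196 - 195 = 1
Since this equals 1, (14, 1) is a solution.

Yes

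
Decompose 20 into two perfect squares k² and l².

We need to find integers k, l > 0 such that k² + l² = 20.
Trying k = 2: l² = 20 - 2² = 20 - 4 = 16
l = 4
Check: 2² + 4² = 4 + 16 = 20 ✓

20 = 2² + 4²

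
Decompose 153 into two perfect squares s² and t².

We need to find integers s, t > 0 such that s² + t² = 153.
Trying s = 3: t² = 153 - 3² = 153 - 9 = 144
t = 12
Check: 3² + 12² = 9 + 144 = 153 ✓

153 = 3² + 12²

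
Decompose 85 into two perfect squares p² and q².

We need to find integers p, q > 0 such that p² + q² = 85.
Trying p = 2: q² = 85 - 2² = 85 - 4 = 81
q = 9
Check: 2² + 9² = 4 + 81 = 85 ✓

85 = 2² + 9²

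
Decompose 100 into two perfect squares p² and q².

We need to find integers p, q > 0 such that p² + q² = 100.
Trying p = 6: q² = 100 - 6² = 100 - 36 = 64
q = 8
Check: 6² + 8² = 36 + 64 = 100 ✓

100 = 6² + 8²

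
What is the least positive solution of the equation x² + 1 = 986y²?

We need x² = 986y² - 1. Try successive y:
y = 1: x² = 986·1² - 1 = 985, not a perfect square
y = 2: x² = 986·2² - 1 = 3943, not a perfect square
y = 3: x² = 986·3² - 1 = 8873, not a perfect square
...
y = 5: x² = 986·5² - 1 = 24649 = 157² ✓
Check: 157² - 986·5² = 24649 - 24650 = -1 ✓

x = 157, y = 5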